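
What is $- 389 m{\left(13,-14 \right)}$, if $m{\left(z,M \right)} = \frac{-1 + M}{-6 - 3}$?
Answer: $- \frac{1945}{3} \approx -648.33$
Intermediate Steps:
$m{\left(z,M \right)} = \frac{1}{9} - \frac{M}{9}$ ($m{\left(z,M \right)} = \frac{-1 + M}{-9} = \left(-1 + M\right) \left(- \frac{1}{9}\right) = \frac{1}{9} - \frac{M}{9}$)
$- 389 m{\left(13,-14 \right)} = - 389 \left(\frac{1}{9} - - \frac{14}{9}\right) = - 389 \left(\frac{1}{9} + \frac{14}{9}\right) = \left(-389\right) \frac{5}{3} = - \frac{1945}{3}$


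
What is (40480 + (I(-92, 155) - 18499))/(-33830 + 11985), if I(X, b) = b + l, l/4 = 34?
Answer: -22272/21845 ≈ -1.0195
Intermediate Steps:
l = 136 (l = 4*34 = 136)
I(X, b) = 136 + b (I(X, b) = b + 136 = 136 + b)
(40480 + (I(-92, 155) - 18499))/(-33830 + 11985) = (40480 + ((136 + 155) - 18499))/(-33830 + 11985) = (40480 + (291 - 18499))/(-21845) = (40480 - 18208)*(-1/21845) = 22272*(-1/21845) = -22272/21845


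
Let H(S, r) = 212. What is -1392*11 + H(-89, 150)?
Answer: -15100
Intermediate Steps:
-1392*11 + H(-89, 150) = -1392*11 + 212 = -15312 + 212 = -15100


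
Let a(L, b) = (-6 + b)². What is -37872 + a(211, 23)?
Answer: -37583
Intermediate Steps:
-37872 + a(211, 23) = -37872 + (-6 + 23)² = -37872 + 17² = -37872 + 289 = -37583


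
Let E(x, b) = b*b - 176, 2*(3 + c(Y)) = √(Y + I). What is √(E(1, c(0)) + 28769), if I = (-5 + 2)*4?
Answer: √(28599 - 6*I*√3) ≈ 169.11 - 0.031*I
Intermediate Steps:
I = -12 (I = -3*4 = -12)
c(Y) = -3 + √(-12 + Y)/2 (c(Y) = -3 + √(Y - 12)/2 = -3 + √(-12 + Y)/2)
E(x, b) = -176 + b² (E(x, b) = b² - 176 = -176 + b²)
√(E(1, c(0)) + 28769) = √((-176 + (-3 + √(-12 + 0)/2)²) + 28769) = √((-176 + (-3 + √(-12)/2)²) + 28769) = √((-176 + (-3 + (2*I*√3)/2)²) + 28769) = √((-176 + (-3 + I*√3)²) + 28769) = √(28593 + (-3 + I*√3)²)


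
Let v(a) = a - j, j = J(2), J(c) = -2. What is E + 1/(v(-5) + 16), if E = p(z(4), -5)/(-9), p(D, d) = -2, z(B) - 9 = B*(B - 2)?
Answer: 35/117 ≈ 0.29915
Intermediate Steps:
j = -2
v(a) = 2 + a (v(a) = a - 1*(-2) = a + 2 = 2 + a)
z(B) = 9 + B*(-2 + B) (z(B) = 9 + B*(B - 2) = 9 + B*(-2 + B))
E = 2/9 (E = -2/(-9) = -2*(-1/9) = 2/9 ≈ 0.22222)
E + 1/(v(-5) + 16) = 2/9 + 1/((2 - 5) + 16) = 2/9 + 1/(-3 + 16) = 2/9 + 1/13 = 35/117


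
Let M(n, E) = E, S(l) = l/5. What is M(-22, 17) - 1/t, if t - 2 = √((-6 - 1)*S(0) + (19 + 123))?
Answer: 1174/69 - √142/138 ≈ 16.928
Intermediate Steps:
S(l) = l/5 (S(l) = l*(⅕) = l/5)
t = 2 + √142 (t = 2 + √((-6 - 1)*((⅕)*0) + (19 + 123)) = 2 + √(-7*0 + 142) = 2 + √(0 + 142) = 2 + √142 ≈ 13.916)
M(-22, 17) - 1/t = 17 - 1/(2 + √142)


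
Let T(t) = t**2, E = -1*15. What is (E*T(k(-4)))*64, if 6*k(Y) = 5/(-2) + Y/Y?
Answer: -60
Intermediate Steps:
E = -15
k(Y) = -1/4 (k(Y) = (5/(-2) + Y/Y)/6 = (5*(-1/2) + 1)/6 = (-5/2 + 1)/6 = (1/6)*(-3/2) = -1/4)
(E*T(k(-4)))*64 = -15*(-1/4)**2*64 = -15*1/16*64 = -15/16*64 = -60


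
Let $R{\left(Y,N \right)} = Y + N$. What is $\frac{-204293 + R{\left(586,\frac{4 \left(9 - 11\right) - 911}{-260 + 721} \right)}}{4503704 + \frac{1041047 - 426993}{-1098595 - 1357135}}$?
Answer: $- \frac{115308613058790}{2549302434474113} \approx -0.045231$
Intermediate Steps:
$R{\left(Y,N \right)} = N + Y$
$\frac{-204293 + R{\left(586,\frac{4 \left(9 - 11\right) - 911}{-260 + 721} \right)}}{4503704 + \frac{1041047 - 426993}{-1098595 - 1357135}} = \frac{-204293 + \left(\frac{4 \left(9 - 11\right) - 911}{-260 + 721} + 586\right)}{4503704 + \frac{1041047 - 426993}{-1098595 - 1357135}} = \frac{-204293 + \left(\frac{4 \left(-2\right) - 911}{461} + 586\right)}{4503704 + \frac{614054}{-2455730}} = \frac{-204293 + \left(\left(-8 - 911\right) \frac{1}{461} + 586\right)}{4503704 + 614054 \left(- \frac{1}{2455730}\right)} = \frac{-204293 + \left(\left(-919\right) \frac{1}{461} + 586\right)}{4503704 - \frac{307027}{1227865}} = \frac{-204293 + \left(- \frac{919}{461} + 586\right)}{\frac{5529940204933}{1227865}} = \left(-204293 + \frac{269227}{461}\right) \frac{1227865}{5529940204933} = \left(- \frac{93909846}{461}\right) \frac{1227865}{5529940204933} = - \frac{115308613058790}{2549302434474113}$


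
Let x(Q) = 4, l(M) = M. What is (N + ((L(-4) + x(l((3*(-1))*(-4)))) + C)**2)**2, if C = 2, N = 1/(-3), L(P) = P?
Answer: 121/9 ≈ 13.444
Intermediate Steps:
N = -1/3 ≈ -0.33333
(N + ((L(-4) + x(l((3*(-1))*(-4)))) + C)**2)**2 = (-1/3 + ((-4 + 4) + 2)**2)**2 = (-1/3 + (0 + 2)**2)**2 = (-1/3 + 2**2)**2 = (-1/3 + 4)**2 = (11/3)**2 = 121/9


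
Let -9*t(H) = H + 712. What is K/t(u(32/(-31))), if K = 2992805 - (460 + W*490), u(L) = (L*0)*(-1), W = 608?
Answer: -24249825/712 ≈ -34059.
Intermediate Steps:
u(L) = 0 (u(L) = 0*(-1) = 0)
t(H) = -712/9 - H/9 (t(H) = -(H + 712)/9 = -(712 + H)/9 = -712/9 - H/9)
K = 2694425 (K = 2992805 - (460 + 608*490) = 2992805 - (460 + 297920) = 2992805 - 1*298380 = 2992805 - 298380 = 2694425)
K/t(u(32/(-31))) = 2694425/(-712/9 - 1/9*0) = 2694425/(-712/9 + 0) = 2694425/(-712/9) = 2694425*(-9/712) = -24249825/712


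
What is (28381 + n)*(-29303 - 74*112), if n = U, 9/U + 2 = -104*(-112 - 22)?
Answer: -14865769301033/13934 ≈ -1.0669e+9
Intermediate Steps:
U = 9/13934 (U = 9/(-2 - 104*(-112 - 22)) = 9/(-2 - 104*(-134)) = 9/(-2 + 13936) = 9/13934 ≈ 0.00064590)
n = 9/13934 ≈ 0.00064590
(28381 + n)*(-29303 - 74*112) = (28381 + 9/13934)*(-29303 - 74*112) = 395460863*(-29303 - 8288)/13934 = (395460863/13934)*(-37591) = -14865769301033/13934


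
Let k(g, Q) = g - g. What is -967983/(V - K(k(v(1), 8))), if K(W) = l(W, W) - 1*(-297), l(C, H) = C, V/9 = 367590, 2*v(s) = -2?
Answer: -322661/1102671 ≈ -0.29262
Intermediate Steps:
v(s) = -1 (v(s) = (½)*(-2) = -1)
k(g, Q) = 0
V = 3308310 (V = 9*367590 = 3308310)
K(W) = 297 + W (K(W) = W - 1*(-297) = W + 297 = 297 + W)
-967983/(V - K(k(v(1), 8))) = -967983/(3308310 - (297 + 0)) = -967983/(3308310 - 1*297) = -967983/(3308310 - 297) = -967983/3308013 = -967983*1/3308013 = -322661/1102671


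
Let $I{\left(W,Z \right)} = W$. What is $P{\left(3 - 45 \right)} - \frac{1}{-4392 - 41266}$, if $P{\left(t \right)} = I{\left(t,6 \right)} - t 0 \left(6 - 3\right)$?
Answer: $- \frac{1917635}{45658} \approx -42.0$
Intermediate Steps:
$P{\left(t \right)} = t$ ($P{\left(t \right)} = t - t 0 \left(6 - 3\right) = t - 0 \cdot 3 = t - 0 = t + 0 = t$)
$P{\left(3 - 45 \right)} - \frac{1}{-4392 - 41266} = \left(3 - 45\right) - \frac{1}{-4392 - 41266} = -42 - \frac{1}{-45658} = -42 - - \frac{1}{45658} = -42 + \frac{1}{45658} = - \frac{1917635}{45658}$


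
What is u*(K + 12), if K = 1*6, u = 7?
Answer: 126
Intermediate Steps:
K = 6
u*(K + 12) = 7*(6 + 12) = 7*18 = 126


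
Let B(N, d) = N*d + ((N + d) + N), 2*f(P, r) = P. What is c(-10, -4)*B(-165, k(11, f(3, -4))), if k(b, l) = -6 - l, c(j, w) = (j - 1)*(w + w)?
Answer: 79200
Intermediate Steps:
c(j, w) = 2*w*(-1 + j) (c(j, w) = (-1 + j)*(2*w) = 2*w*(-1 + j))
f(P, r) = P/2
B(N, d) = d + 2*N + N*d (B(N, d) = N*d + (d + 2*N) = d + 2*N + N*d)
c(-10, -4)*B(-165, k(11, f(3, -4))) = (2*(-4)*(-1 - 10))*((-6 - 3/2) + 2*(-165) - 165*(-6 - 3/2)) = (2*(-4)*(-11))*((-6 - 1*3/2) - 330 - 165*(-6 - 1*3/2)) = 88*((-6 - 3/2) - 330 - 165*(-6 - 3/2)) = 88*(-15/2 - 330 - 165*(-15/2)) = 88*(-15/2 - 330 + 2475/2) = 88*900 = 79200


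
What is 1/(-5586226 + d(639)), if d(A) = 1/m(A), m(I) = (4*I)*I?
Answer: -1633284/9123893546183 ≈ -1.7901e-7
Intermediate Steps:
m(I) = 4*I**2
d(A) = 1/(4*A**2)
1/(-5586226 + d(639)) = 1/(-5586226 + (1/4)/639**2) = 1/(-5586226 + (1/4)*(1/408321)) = 1/(-5586226 + 1/1633284) = 1/(-9123893546183/1633284) = -1633284/9123893546183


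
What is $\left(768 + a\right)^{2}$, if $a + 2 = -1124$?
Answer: $128164$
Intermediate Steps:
$a = -1126$ ($a = -2 - 1124 = -1126$)
$\left(768 + a\right)^{2} = \left(768 - 1126\right)^{2} = \left(-358\right)^{2} = 128164$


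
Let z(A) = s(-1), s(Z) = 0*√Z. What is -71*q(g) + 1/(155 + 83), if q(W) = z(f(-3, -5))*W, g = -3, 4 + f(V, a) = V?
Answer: 1/238 ≈ 0.0042017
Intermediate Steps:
f(V, a) = -4 + V
s(Z) = 0
z(A) = 0
q(W) = 0 (q(W) = 0*W = 0)
-71*q(g) + 1/(155 + 83) = -71*0 + 1/(155 + 83) = 0 + 1/238 = 1/238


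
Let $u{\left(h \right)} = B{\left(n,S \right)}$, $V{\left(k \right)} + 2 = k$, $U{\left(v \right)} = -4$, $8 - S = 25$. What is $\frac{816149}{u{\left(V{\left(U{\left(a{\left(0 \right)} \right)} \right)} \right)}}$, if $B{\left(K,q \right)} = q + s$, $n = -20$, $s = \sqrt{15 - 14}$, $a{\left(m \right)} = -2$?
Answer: $- \frac{816149}{16} \approx -51009.0$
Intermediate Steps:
$S = -17$ ($S = 8 - 25 = -17$)
$s = 1$ ($s = \sqrt{1} = 1$)
$V{\left(k \right)} = -2 + k$
$B{\left(K,q \right)} = 1 + q$ ($B{\left(K,q \right)} = q + 1 = 1 + q$)
$u{\left(h \right)} = -16$ ($u{\left(h \right)} = 1 - 17 = -16$)
$\frac{816149}{u{\left(V{\left(U{\left(a{\left(0 \right)} \right)} \right)} \right)}} = \frac{816149}{-16} = 816149 \left(- \frac{1}{16}\right) = - \frac{816149}{16}$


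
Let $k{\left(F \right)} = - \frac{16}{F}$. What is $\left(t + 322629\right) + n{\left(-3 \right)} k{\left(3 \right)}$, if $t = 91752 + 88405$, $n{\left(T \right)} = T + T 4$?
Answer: $502866$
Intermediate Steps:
$n{\left(T \right)} = 5 T$ ($n{\left(T \right)} = T + 4 T = 5 T$)
$t = 180157$
$\left(t + 322629\right) + n{\left(-3 \right)} k{\left(3 \right)} = \left(180157 + 322629\right) + 5 \left(-3\right) \left(- \frac{16}{3}\right) = 502786 - 15 \left(\left(-16\right) \frac{1}{3}\right) = 502786 - -80 = 502786 + 80 = 502866$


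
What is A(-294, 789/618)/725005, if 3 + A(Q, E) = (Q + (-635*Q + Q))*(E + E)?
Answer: 48944517/74675515 ≈ 0.65543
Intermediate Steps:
A(Q, E) = -3 - 1266*E*Q (A(Q, E) = -3 + (Q + (-635*Q + Q))*(E + E) = -3 + (Q - 634*Q)*(2*E) = -3 + (-633*Q)*(2*E) = -3 - 1266*E*Q)
A(-294, 789/618)/725005 = (-3 - 1266*789/618*(-294))/725005 = (-3 - 1266*789*(1/618)*(-294))*(1/725005) = (-3 - 1266*263/206*(-294))*(1/725005) = (-3 + 48944826/103)*(1/725005) = (48944517/103)*(1/725005) = 48944517/74675515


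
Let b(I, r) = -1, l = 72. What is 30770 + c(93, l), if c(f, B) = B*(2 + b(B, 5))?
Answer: 30842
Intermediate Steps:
c(f, B) = B (c(f, B) = B*(2 - 1) = B*1 = B)
30770 + c(93, l) = 30770 + 72 = 30842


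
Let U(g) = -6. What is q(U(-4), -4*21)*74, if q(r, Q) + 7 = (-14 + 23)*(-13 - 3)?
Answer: -11174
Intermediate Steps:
q(r, Q) = -151 (q(r, Q) = -7 + (-14 + 23)*(-13 - 3) = -7 + 9*(-16) = -7 - 144 = -151)
q(U(-4), -4*21)*74 = -151*74 = -11174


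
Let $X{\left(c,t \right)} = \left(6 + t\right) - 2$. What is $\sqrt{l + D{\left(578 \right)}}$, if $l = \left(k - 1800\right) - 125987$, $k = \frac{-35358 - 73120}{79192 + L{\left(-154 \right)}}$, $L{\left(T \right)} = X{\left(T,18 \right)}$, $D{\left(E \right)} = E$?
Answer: $\frac{i \sqrt{199556744586914}}{39607} \approx 356.67 i$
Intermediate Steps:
$X{\left(c,t \right)} = 4 + t$
$L{\left(T \right)} = 22$ ($L{\left(T \right)} = 4 + 18 = 22$)
$k = - \frac{54239}{39607}$ ($k = \frac{-35358 - 73120}{79192 + 22} = - \frac{108478}{79214} = \left(-108478\right) \frac{1}{79214} = - \frac{54239}{39607} \approx -1.3694$)
$l = - \frac{5061313948}{39607}$ ($l = \left(- \frac{54239}{39607} - 1800\right) - 125987 = - \frac{71346839}{39607} - 125987 = - \frac{5061313948}{39607} \approx -1.2779 \cdot 10^{5}$)
$\sqrt{l + D{\left(578 \right)}} = \sqrt{- \frac{5061313948}{39607} + 578} = \sqrt{- \frac{5038421102}{39607}} = \frac{i \sqrt{199556744586914}}{39607}$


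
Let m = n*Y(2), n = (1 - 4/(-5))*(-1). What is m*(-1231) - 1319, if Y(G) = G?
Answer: 15563/5 ≈ 3112.6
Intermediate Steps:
n = -9/5 (n = (1 - 4*(-1/5))*(-1) = (1 + 4/5)*(-1) = (9/5)*(-1) = -9/5 ≈ -1.8000)
m = -18/5 (m = -9/5*2 = -18/5 ≈ -3.6000)
m*(-1231) - 1319 = -18/5*(-1231) - 1319 = 22158/5 - 1319 = 15563/5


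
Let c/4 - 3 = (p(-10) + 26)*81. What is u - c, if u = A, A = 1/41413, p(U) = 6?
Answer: -429866939/41413 ≈ -10380.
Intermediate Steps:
A = 1/41413 ≈ 2.4147e-5
u = 1/41413 ≈ 2.4147e-5
c = 10380 (c = 12 + 4*((6 + 26)*81) = 12 + 4*(32*81) = 12 + 4*2592 = 12 + 10368 = 10380)
u - c = 1/41413 - 1*10380 = 1/41413 - 10380 = -429866939/41413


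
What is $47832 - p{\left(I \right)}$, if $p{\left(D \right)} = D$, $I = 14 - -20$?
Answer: $47798$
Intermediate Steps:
$I = 34$ ($I = 14 + 20 = 34$)
$47832 - p{\left(I \right)} = 47832 - 34 = 47798$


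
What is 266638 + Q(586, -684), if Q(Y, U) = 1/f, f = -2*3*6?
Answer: 9598967/36 ≈ 2.6664e+5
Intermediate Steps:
f = -36 (f = -6*6 = -36)
Q(Y, U) = -1/36 (Q(Y, U) = 1/(-36) = -1/36)
266638 + Q(586, -684) = 266638 - 1/36 = 9598967/36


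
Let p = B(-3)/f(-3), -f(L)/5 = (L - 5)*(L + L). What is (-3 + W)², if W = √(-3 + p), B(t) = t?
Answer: (60 - I*√1195)²/400 ≈ 6.0125 - 10.371*I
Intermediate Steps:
f(L) = -10*L*(-5 + L) (f(L) = -5*(L - 5)*(L + L) = -5*(-5 + L)*2*L = -10*L*(-5 + L))
p = 1/80 (p = -3*(-1/(30*(5 - 1*(-3)))) = -3*(-1/(30*(5 + 3))) = -3/(10*(-3)*8) = -3/(-240) = -3*(-1/240) = 1/80 ≈ 0.012500)
W = I*√1195/20 (W = √(-3 + 1/80) = √(-239/80) = I*√1195/20 ≈ 1.7284*I)
(-3 + W)² = (-3 + I*√1195/20)²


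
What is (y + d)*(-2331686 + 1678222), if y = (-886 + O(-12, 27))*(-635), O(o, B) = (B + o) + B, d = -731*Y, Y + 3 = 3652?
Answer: 1392844793256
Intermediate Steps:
Y = 3649 (Y = -3 + 3652 = 3649)
d = -2667419 (d = -731*3649 = -2667419)
O(o, B) = o + 2*B
y = 535940 (y = (-886 + (-12 + 2*27))*(-635) = (-886 + (-12 + 54))*(-635) = (-886 + 42)*(-635) = -844*(-635) = 535940)
(y + d)*(-2331686 + 1678222) = (535940 - 2667419)*(-2331686 + 1678222) = -2131479*(-653464) = 1392844793256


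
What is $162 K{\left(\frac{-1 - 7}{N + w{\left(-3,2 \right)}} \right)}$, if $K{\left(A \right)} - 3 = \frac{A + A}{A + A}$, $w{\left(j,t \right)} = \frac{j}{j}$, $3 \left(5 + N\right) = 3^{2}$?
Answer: $648$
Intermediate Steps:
$N = -2$ ($N = -5 + \frac{3^{2}}{3} = -5 + \frac{1}{3} \cdot 9 = -5 + 3 = -2$)
$w{\left(j,t \right)} = 1$
$K{\left(A \right)} = 4$ ($K{\left(A \right)} = 3 + \frac{A + A}{A + A} = 3 + \frac{2 A}{2 A} = 3 + 2 A \frac{1}{2 A} = 3 + 1 = 4$)
$162 K{\left(\frac{-1 - 7}{N + w{\left(-3,2 \right)}} \right)} = 162 \cdot 4 = 648$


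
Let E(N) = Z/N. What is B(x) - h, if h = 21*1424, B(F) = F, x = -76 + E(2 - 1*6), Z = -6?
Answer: -59957/2 ≈ -29979.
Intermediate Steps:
E(N) = -6/N
x = -149/2 (x = -76 - 6/(2 - 1*6) = -76 - 6/(2 - 6) = -76 - 6/(-4) = -76 - 6*(-1/4) = -76 + 3/2 = -149/2 ≈ -74.500)
h = 29904
B(x) - h = -149/2 - 1*29904 = -149/2 - 29904 = -59957/2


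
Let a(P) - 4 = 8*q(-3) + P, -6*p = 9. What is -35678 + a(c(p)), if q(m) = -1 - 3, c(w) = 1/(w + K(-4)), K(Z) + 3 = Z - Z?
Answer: -321356/9 ≈ -35706.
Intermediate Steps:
K(Z) = -3 (K(Z) = -3 + (Z - Z) = -3 + 0 = -3)
p = -3/2 (p = -⅙*9 = -3/2 ≈ -1.5000)
c(w) = 1/(-3 + w) (c(w) = 1/(w - 3) = 1/(-3 + w))
q(m) = -4
a(P) = -28 + P (a(P) = 4 + (8*(-4) + P) = 4 + (-32 + P) = -28 + P)
-35678 + a(c(p)) = -35678 + (-28 + 1/(-3 - 3/2)) = -35678 + (-28 + 1/(-9/2)) = -35678 + (-28 - 2/9) = -35678 - 254/9 = -321356/9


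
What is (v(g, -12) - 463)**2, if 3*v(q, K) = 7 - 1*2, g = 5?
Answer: 1915456/9 ≈ 2.1283e+5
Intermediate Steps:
v(q, K) = 5/3 (v(q, K) = (7 - 1*2)/3 = (7 - 2)/3 = (1/3)*5 = 5/3)
(v(g, -12) - 463)**2 = (5/3 - 463)**2 = (-1384/3)**2 = 1915456/9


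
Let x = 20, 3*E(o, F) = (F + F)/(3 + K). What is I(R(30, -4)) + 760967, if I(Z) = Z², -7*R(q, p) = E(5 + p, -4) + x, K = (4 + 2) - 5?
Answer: 335589811/441 ≈ 7.6098e+5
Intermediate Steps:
K = 1 (K = 6 - 5 = 1)
E(o, F) = F/6 (E(o, F) = ((F + F)/(3 + 1))/3 = ((2*F)/4)/3 = ((2*F)*(¼))/3 = (F/2)/3 = F/6)
R(q, p) = -58/21 (R(q, p) = -((⅙)*(-4) + 20)/7 = -(-⅔ + 20)/7 = -⅐*58/3 = -58/21)
I(R(30, -4)) + 760967 = (-58/21)² + 760967 = 3364/441 + 760967 = 335589811/441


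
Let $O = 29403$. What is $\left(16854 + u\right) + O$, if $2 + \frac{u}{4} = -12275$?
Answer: $-2851$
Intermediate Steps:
$u = -49108$ ($u = -8 + 4 \left(-12275\right) = -8 - 49100 = -49108$)
$\left(16854 + u\right) + O = \left(16854 - 49108\right) + 29403 = -32254 + 29403 = -2851$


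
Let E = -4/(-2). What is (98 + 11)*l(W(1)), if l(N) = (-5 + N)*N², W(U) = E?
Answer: -1308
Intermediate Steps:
E = 2 (E = -4*(-½) = 2)
W(U) = 2
l(N) = N²*(-5 + N)
(98 + 11)*l(W(1)) = (98 + 11)*(2²*(-5 + 2)) = 109*(4*(-3)) = 109*(-12) = -1308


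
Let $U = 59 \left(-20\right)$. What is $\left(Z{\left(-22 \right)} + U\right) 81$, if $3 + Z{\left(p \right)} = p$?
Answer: $-97605$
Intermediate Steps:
$Z{\left(p \right)} = -3 + p$
$U = -1180$
$\left(Z{\left(-22 \right)} + U\right) 81 = \left(\left(-3 - 22\right) - 1180\right) 81 = \left(-25 - 1180\right) 81 = \left(-1205\right) 81 = -97605$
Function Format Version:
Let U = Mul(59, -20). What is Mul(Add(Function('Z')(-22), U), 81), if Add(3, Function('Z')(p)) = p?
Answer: -97605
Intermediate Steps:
Function('Z')(p) = Add(-3, p)
U = -1180
Mul(Add(Function('Z')(-22), U), 81) = Mul(Add(Add(-3, -22), -1180), 81) = Mul(Add(-25, -1180), 81) = Mul(-1205, 81) = -97605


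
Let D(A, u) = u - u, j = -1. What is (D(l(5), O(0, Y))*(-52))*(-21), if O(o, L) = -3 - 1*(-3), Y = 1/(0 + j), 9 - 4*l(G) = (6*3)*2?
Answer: 0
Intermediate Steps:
l(G) = -27/4 (l(G) = 9/4 - 6*3*2/4 = 9/4 - 9*2/2 = 9/4 - ¼*36 = 9/4 - 9 = -27/4)
Y = -1 (Y = 1/(0 - 1) = 1/(-1) = -1)
O(o, L) = 0 (O(o, L) = -3 + 3 = 0)
D(A, u) = 0
(D(l(5), O(0, Y))*(-52))*(-21) = (0*(-52))*(-21) = 0*(-21) = 0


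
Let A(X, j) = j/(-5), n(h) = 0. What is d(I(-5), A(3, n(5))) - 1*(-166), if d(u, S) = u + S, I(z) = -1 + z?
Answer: 160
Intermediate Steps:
A(X, j) = -j/5 (A(X, j) = j*(-1/5) = -j/5)
d(u, S) = S + u
d(I(-5), A(3, n(5))) - 1*(-166) = (-1/5*0 + (-1 - 5)) - 1*(-166) = (0 - 6) + 166 = -6 + 166 = 160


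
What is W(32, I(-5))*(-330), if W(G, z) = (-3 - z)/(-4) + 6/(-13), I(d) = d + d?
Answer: 18975/26 ≈ 729.81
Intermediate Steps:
I(d) = 2*d
W(G, z) = 15/52 + z/4 (W(G, z) = (-3 - z)*(-¼) + 6*(-1/13) = (¾ + z/4) - 6/13 = 15/52 + z/4)
W(32, I(-5))*(-330) = (15/52 + (2*(-5))/4)*(-330) = (15/52 + (¼)*(-10))*(-330) = (15/52 - 5/2)*(-330) = -115/52*(-330) = 18975/26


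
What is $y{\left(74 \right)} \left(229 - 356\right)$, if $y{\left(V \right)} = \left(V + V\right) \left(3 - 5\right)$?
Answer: $37592$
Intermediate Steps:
$y{\left(V \right)} = - 4 V$ ($y{\left(V \right)} = 2 V \left(3 - 5\right) = 2 V \left(-2\right) = - 4 V$)
$y{\left(74 \right)} \left(229 - 356\right) = \left(-4\right) 74 \left(229 - 356\right) = \left(-296\right) \left(-127\right) = 37592$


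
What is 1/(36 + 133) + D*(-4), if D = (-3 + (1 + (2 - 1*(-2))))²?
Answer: -2703/169 ≈ -15.994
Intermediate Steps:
D = 4 (D = (-3 + (1 + (2 + 2)))² = (-3 + (1 + 4))² = (-3 + 5)² = 2² = 4)
1/(36 + 133) + D*(-4) = 1/(36 + 133) + 4*(-4) = 1/169 - 16 = -2703/169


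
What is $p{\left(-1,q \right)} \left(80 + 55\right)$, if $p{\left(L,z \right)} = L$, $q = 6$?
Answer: $-135$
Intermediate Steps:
$p{\left(-1,q \right)} \left(80 + 55\right) = - (80 + 55) = \left(-1\right) 135 = -135$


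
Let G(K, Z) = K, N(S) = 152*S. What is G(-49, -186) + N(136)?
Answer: 20623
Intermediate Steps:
G(-49, -186) + N(136) = -49 + 152*136 = -49 + 20672 = 20623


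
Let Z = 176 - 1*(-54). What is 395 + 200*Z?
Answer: 46395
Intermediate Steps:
Z = 230 (Z = 176 + 54 = 230)
395 + 200*Z = 395 + 200*230 = 395 + 46000 = 46395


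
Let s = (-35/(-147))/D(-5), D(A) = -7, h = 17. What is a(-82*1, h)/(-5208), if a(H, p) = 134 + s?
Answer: -19693/765576 ≈ -0.025723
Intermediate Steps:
s = -5/147 (s = -35/(-147)/(-7) = -35*(-1/147)*(-⅐) = (5/21)*(-⅐) = -5/147 ≈ -0.034014)
a(H, p) = 19693/147 (a(H, p) = 134 - 5/147 = 19693/147)
a(-82*1, h)/(-5208) = (19693/147)/(-5208) = (19693/147)*(-1/5208) = -19693/765576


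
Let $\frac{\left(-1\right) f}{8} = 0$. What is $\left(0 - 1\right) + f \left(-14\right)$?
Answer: $-1$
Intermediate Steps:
$f = 0$ ($f = \left(-8\right) 0 = 0$)
$\left(0 - 1\right) + f \left(-14\right) = \left(0 - 1\right) + 0 \left(-14\right) = -1 + 0 = -1$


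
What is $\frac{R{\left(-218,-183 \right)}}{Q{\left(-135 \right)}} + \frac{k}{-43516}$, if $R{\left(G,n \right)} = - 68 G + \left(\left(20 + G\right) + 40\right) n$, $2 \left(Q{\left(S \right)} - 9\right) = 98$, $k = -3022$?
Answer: $\frac{475869521}{630982} \approx 754.17$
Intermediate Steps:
$Q{\left(S \right)} = 58$ ($Q{\left(S \right)} = 9 + \frac{1}{2} \cdot 98 = 9 + 49 = 58$)
$R{\left(G,n \right)} = - 68 G + n \left(60 + G\right)$ ($R{\left(G,n \right)} = - 68 G + \left(60 + G\right) n = - 68 G + n \left(60 + G\right)$)
$\frac{R{\left(-218,-183 \right)}}{Q{\left(-135 \right)}} + \frac{k}{-43516} = \frac{\left(-68\right) \left(-218\right) + 60 \left(-183\right) - -39894}{58} - \frac{3022}{-43516} = \left(14824 - 10980 + 39894\right) \frac{1}{58} - - \frac{1511}{21758} = 43738 \cdot \frac{1}{58} + \frac{1511}{21758} = \frac{21869}{29} + \frac{1511}{21758} = \frac{475869521}{630982}$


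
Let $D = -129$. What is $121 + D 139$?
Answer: $-17810$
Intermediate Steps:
$121 + D 139 = 121 - 17931 = -17810$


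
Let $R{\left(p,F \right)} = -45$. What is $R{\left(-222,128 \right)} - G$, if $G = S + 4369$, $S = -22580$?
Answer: $18166$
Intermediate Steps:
$G = -18211$ ($G = -22580 + 4369 = -18211$)
$R{\left(-222,128 \right)} - G = -45 - -18211 = -45 + 18211 = 18166$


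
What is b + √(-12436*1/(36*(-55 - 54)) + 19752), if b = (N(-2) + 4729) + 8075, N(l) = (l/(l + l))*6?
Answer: 12807 + √2112400489/327 ≈ 12948.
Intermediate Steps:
N(l) = 3 (N(l) = (l/((2*l)))*6 = ((1/(2*l))*l)*6 = (½)*6 = 3)
b = 12807 (b = (3 + 4729) + 8075 = 4732 + 8075 = 12807)
b + √(-12436*1/(36*(-55 - 54)) + 19752) = 12807 + √(-12436*1/(36*(-55 - 54)) + 19752) = 12807 + √(-12436/(36*(-109)) + 19752) = 12807 + √(-12436/(-3924) + 19752) = 12807 + √(-12436*(-1/3924) + 19752) = 12807 + √(3109/981 + 19752) = 12807 + √(19379821/981) = 12807 + √2112400489/327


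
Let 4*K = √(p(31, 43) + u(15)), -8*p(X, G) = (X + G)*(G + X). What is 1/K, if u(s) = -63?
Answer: -4*I*√2990/1495 ≈ -0.1463*I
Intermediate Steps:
p(X, G) = -(G + X)²/8 (p(X, G) = -(X + G)*(G + X)/8 = -(G + X)*(G + X)/8 = -(G + X)²/8)
K = I*√2990/8 (K = √(-(43 + 31)²/8 - 63)/4 = √(-⅛*74² - 63)/4 = √(-⅛*5476 - 63)/4 = √(-1369/2 - 63)/4 = √(-1495/2)/4 = (I*√2990/2)/4 = I*√2990/8 ≈ 6.8351*I)
1/K = 1/(I*√2990/8) = -4*I*√2990/1495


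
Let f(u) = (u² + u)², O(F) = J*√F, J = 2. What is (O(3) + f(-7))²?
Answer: 3111708 + 7056*√3 ≈ 3.1239e+6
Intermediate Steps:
O(F) = 2*√F
f(u) = (u + u²)²
(O(3) + f(-7))² = (2*√3 + (-7)²*(1 - 7)²)² = (2*√3 + 49*(-6)²)² = (2*√3 + 49*36)² = (2*√3 + 1764)² = (1764 + 2*√3)²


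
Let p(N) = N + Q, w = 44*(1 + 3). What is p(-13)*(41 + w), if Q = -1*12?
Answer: -5425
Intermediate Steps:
Q = -12
w = 176 (w = 44*4 = 176)
p(N) = -12 + N (p(N) = N - 12 = -12 + N)
p(-13)*(41 + w) = (-12 - 13)*(41 + 176) = -25*217 = -5425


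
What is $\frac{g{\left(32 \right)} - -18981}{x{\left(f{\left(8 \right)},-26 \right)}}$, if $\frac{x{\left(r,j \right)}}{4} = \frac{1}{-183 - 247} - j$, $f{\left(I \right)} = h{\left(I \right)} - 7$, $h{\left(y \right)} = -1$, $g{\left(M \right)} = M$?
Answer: $\frac{4087795}{22358} \approx 182.83$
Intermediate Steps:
$f{\left(I \right)} = -8$ ($f{\left(I \right)} = -1 - 7 = -8$)
$x{\left(r,j \right)} = - \frac{2}{215} - 4 j$ ($x{\left(r,j \right)} = 4 \left(\frac{1}{-183 - 247} - j\right) = 4 \left(\frac{1}{-430} - j\right) = 4 \left(- \frac{1}{430} - j\right) = - \frac{2}{215} - 4 j$)
$\frac{g{\left(32 \right)} - -18981}{x{\left(f{\left(8 \right)},-26 \right)}} = \frac{32 - -18981}{- \frac{2}{215} - -104} = \frac{32 + 18981}{- \frac{2}{215} + 104} = \frac{19013}{\frac{22358}{215}} = 19013 \cdot \frac{215}{22358} = \frac{4087795}{22358}$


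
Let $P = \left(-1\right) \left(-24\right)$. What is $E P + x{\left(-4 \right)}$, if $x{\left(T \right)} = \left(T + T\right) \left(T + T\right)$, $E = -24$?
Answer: $-512$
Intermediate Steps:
$P = 24$
$x{\left(T \right)} = 4 T^{2}$ ($x{\left(T \right)} = 2 T 2 T = 4 T^{2}$)
$E P + x{\left(-4 \right)} = \left(-24\right) 24 + 4 \left(-4\right)^{2} = -576 + 4 \cdot 16 = -576 + 64 = -512$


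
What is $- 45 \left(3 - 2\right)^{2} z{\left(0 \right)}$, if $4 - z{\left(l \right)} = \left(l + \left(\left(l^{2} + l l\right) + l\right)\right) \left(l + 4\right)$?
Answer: $-180$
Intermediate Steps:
$z{\left(l \right)} = 4 - \left(4 + l\right) \left(2 l + 2 l^{2}\right)$ ($z{\left(l \right)} = 4 - \left(l + \left(\left(l^{2} + l l\right) + l\right)\right) \left(l + 4\right) = 4 - \left(l + \left(\left(l^{2} + l^{2}\right) + l\right)\right) \left(4 + l\right) = 4 - \left(l + \left(2 l^{2} + l\right)\right) \left(4 + l\right) = 4 - \left(l + \left(l + 2 l^{2}\right)\right) \left(4 + l\right) = 4 - \left(2 l + 2 l^{2}\right) \left(4 + l\right) = 4 - \left(4 + l\right) \left(2 l + 2 l^{2}\right)$)
$- 45 \left(3 - 2\right)^{2} z{\left(0 \right)} = - 45 \left(3 - 2\right)^{2} \left(4 - 10 \cdot 0^{2} - 0 - 2 \cdot 0^{3}\right) = - 45 \cdot 1^{2} \left(4 - 0 + 0 - 0\right) = \left(-45\right) 1 \left(4 + 0 + 0 + 0\right) = \left(-45\right) 4 = -180$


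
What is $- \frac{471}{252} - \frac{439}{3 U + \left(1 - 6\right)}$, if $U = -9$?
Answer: $\frac{7963}{672} \approx 11.85$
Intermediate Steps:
$- \frac{471}{252} - \frac{439}{3 U + \left(1 - 6\right)} = - \frac{471}{252} - \frac{439}{3 \left(-9\right) + \left(1 - 6\right)} = \left(-471\right) \frac{1}{252} - \frac{439}{-27 + \left(1 - 6\right)} = - \frac{157}{84} - \frac{439}{-27 - 5} = - \frac{157}{84} - \frac{439}{-32} = - \frac{157}{84} - - \frac{439}{32} = - \frac{157}{84} + \frac{439}{32} = \frac{7963}{672}$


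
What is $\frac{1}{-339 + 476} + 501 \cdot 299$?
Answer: $\frac{20522464}{137} \approx 1.498 \cdot 10^{5}$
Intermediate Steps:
$\frac{1}{-339 + 476} + 501 \cdot 299 = \frac{1}{137} + 149799 = \frac{20522464}{137}$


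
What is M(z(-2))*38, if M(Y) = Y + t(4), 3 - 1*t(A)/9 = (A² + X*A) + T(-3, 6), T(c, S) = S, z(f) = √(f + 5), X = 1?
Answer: -7866 + 38*√3 ≈ -7800.2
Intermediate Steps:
z(f) = √(5 + f)
t(A) = -27 - 9*A - 9*A² (t(A) = 27 - 9*((A² + 1*A) + 6) = 27 - 9*((A² + A) + 6) = 27 - 9*((A + A²) + 6) = 27 - 9*(6 + A + A²) = 27 + (-54 - 9*A - 9*A²) = -27 - 9*A - 9*A²)
M(Y) = -207 + Y (M(Y) = Y + (-27 - 9*4 - 9*4²) = Y + (-27 - 36 - 9*16) = Y + (-27 - 36 - 144) = Y - 207 = -207 + Y)
M(z(-2))*38 = (-207 + √(5 - 2))*38 = (-207 + √3)*38 = -7866 + 38*√3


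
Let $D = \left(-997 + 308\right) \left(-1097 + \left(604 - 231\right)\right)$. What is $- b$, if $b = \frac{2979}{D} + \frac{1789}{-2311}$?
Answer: $\frac{885533135}{1152809996} \approx 0.76815$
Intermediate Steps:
$D = 498836$ ($D = - 689 \left(-1097 + \left(604 - 231\right)\right) = - 689 \left(-1097 + 373\right) = \left(-689\right) \left(-724\right) = 498836$)
$b = - \frac{885533135}{1152809996}$ ($b = \frac{2979}{498836} + \frac{1789}{-2311} = 2979 \cdot \frac{1}{498836} + 1789 \left(- \frac{1}{2311}\right) = \frac{2979}{498836} - \frac{1789}{2311} = - \frac{885533135}{1152809996} \approx -0.76815$)
$- b = \left(-1\right) \left(- \frac{885533135}{1152809996}\right) = \frac{885533135}{1152809996}$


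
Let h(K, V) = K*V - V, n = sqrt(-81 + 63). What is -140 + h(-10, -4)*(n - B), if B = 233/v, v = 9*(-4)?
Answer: 1303/9 + 132*I*sqrt(2) ≈ 144.78 + 186.68*I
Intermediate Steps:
n = 3*I*sqrt(2) (n = sqrt(-18) = 3*I*sqrt(2) ≈ 4.2426*I)
v = -36
B = -233/36 (B = 233/(-36) = 233*(-1/36) = -233/36 ≈ -6.4722)
h(K, V) = -V + K*V
-140 + h(-10, -4)*(n - B) = -140 + (-4*(-1 - 10))*(3*I*sqrt(2) - 1*(-233/36)) = -140 + (-4*(-11))*(3*I*sqrt(2) + 233/36) = -140 + 44*(233/36 + 3*I*sqrt(2)) = -140 + (2563/9 + 132*I*sqrt(2)) = 1303/9 + 132*I*sqrt(2)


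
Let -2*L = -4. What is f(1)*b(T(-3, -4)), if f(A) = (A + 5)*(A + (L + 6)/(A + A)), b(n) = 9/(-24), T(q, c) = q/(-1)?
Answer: -45/4 ≈ -11.250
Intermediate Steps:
L = 2 (L = -½*(-4) = 2)
T(q, c) = -q (T(q, c) = q*(-1) = -q)
b(n) = -3/8 (b(n) = 9*(-1/24) = -3/8)
f(A) = (5 + A)*(A + 4/A) (f(A) = (A + 5)*(A + (2 + 6)/(A + A)) = (5 + A)*(A + 8/((2*A))) = (5 + A)*(A + 8*(1/(2*A))) = (5 + A)*(A + 4/A))
f(1)*b(T(-3, -4)) = (4 + 1² + 5*1 + 20/1)*(-3/8) = (4 + 1 + 5 + 20*1)*(-3/8) = (4 + 1 + 5 + 20)*(-3/8) = 30*(-3/8) = -45/4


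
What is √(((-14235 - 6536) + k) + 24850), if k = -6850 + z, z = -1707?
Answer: I*√4478 ≈ 66.918*I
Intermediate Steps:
k = -8557 (k = -6850 - 1707 = -8557)
√(((-14235 - 6536) + k) + 24850) = √(((-14235 - 6536) - 8557) + 24850) = √((-20771 - 8557) + 24850) = √(-29328 + 24850) = √(-4478) = I*√4478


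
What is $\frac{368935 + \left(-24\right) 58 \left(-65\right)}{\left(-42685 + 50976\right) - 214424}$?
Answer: $- \frac{459415}{206133} \approx -2.2287$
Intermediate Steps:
$\frac{368935 + \left(-24\right) 58 \left(-65\right)}{\left(-42685 + 50976\right) - 214424} = \frac{368935 - -90480}{8291 - 214424} = \frac{368935 + 90480}{-206133} = 459415 \left(- \frac{1}{206133}\right) = - \frac{459415}{206133}$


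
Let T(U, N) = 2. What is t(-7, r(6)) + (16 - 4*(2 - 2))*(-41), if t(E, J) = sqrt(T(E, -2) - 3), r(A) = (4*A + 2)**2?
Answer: -656 + I ≈ -656.0 + 1.0*I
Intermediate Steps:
r(A) = (2 + 4*A)**2
t(E, J) = I (t(E, J) = sqrt(2 - 3) = sqrt(-1) = I)
t(-7, r(6)) + (16 - 4*(2 - 2))*(-41) = I + (16 - 4*(2 - 2))*(-41) = I + (16 - 4*0)*(-41) = I + (16 + 0)*(-41) = I + 16*(-41) = I - 656 = -656 + I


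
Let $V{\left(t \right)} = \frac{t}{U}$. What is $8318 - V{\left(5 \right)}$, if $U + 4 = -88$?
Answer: $\frac{765261}{92} \approx 8318.0$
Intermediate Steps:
$U = -92$ ($U = -4 - 88 = -92$)
$V{\left(t \right)} = - \frac{t}{92}$ ($V{\left(t \right)} = \frac{t}{-92} = t \left(- \frac{1}{92}\right) = - \frac{t}{92}$)
$8318 - V{\left(5 \right)} = 8318 - \left(- \frac{1}{92}\right) 5 = 8318 - - \frac{5}{92} = 8318 + \frac{5}{92} = \frac{765261}{92}$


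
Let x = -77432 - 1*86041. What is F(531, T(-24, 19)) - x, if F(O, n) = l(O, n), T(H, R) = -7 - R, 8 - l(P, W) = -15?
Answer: 163496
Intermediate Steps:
l(P, W) = 23 (l(P, W) = 8 - 1*(-15) = 8 + 15 = 23)
F(O, n) = 23
x = -163473 (x = -77432 - 86041 = -163473)
F(531, T(-24, 19)) - x = 23 - 1*(-163473) = 23 + 163473 = 163496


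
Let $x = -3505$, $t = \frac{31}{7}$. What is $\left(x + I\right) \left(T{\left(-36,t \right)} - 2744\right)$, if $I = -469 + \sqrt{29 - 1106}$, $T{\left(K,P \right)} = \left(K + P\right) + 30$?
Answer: $\frac{76376306}{7} - \frac{19219 i \sqrt{1077}}{7} \approx 1.0911 \cdot 10^{7} - 90103.0 i$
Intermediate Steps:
$t = \frac{31}{7}$ ($t = 31 \cdot \frac{1}{7} = \frac{31}{7} \approx 4.4286$)
$T{\left(K,P \right)} = 30 + K + P$
$I = -469 + i \sqrt{1077}$ ($I = -469 + \sqrt{-1077} = -469 + i \sqrt{1077} \approx -469.0 + 32.818 i$)
$\left(x + I\right) \left(T{\left(-36,t \right)} - 2744\right) = \left(-3505 - \left(469 - i \sqrt{1077}\right)\right) \left(\left(30 - 36 + \frac{31}{7}\right) - 2744\right) = \left(-3974 + i \sqrt{1077}\right) \left(- \frac{11}{7} - 2744\right) = \left(-3974 + i \sqrt{1077}\right) \left(- \frac{19219}{7}\right) = \frac{76376306}{7} - \frac{19219 i \sqrt{1077}}{7}$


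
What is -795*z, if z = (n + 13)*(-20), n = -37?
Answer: -381600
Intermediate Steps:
z = 480 (z = (-37 + 13)*(-20) = -24*(-20) = 480)
-795*z = -795*480 = -381600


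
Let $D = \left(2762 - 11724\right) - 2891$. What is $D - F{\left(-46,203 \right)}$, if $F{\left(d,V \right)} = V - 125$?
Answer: $-11931$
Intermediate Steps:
$F{\left(d,V \right)} = -125 + V$
$D = -11853$ ($D = -8962 - 2891 = -11853$)
$D - F{\left(-46,203 \right)} = -11853 - \left(-125 + 203\right) = -11853 - 78 = -11931$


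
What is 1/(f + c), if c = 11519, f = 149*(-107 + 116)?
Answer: 1/12860 ≈ 7.7761e-5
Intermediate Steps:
f = 1341 (f = 149*9 = 1341)
1/(f + c) = 1/(1341 + 11519) = 1/12860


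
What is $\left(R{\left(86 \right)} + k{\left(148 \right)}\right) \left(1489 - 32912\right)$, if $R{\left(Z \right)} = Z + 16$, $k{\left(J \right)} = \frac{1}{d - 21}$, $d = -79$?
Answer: $- \frac{320483177}{100} \approx -3.2048 \cdot 10^{6}$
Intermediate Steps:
$k{\left(J \right)} = - \frac{1}{100}$ ($k{\left(J \right)} = \frac{1}{-79 - 21} = \frac{1}{-100} = - \frac{1}{100}$)
$R{\left(Z \right)} = 16 + Z$
$\left(R{\left(86 \right)} + k{\left(148 \right)}\right) \left(1489 - 32912\right) = \left(\left(16 + 86\right) - \frac{1}{100}\right) \left(1489 - 32912\right) = \left(102 - \frac{1}{100}\right) \left(-31423\right) = \frac{10199}{100} \left(-31423\right) = - \frac{320483177}{100}$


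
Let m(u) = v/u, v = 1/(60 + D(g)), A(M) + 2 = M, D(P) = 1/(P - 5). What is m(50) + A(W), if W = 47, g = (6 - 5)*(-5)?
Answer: 134776/2995 ≈ 45.000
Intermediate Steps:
g = -5 (g = 1*(-5) = -5)
D(P) = 1/(-5 + P)
A(M) = -2 + M
v = 10/599 (v = 1/(60 + 1/(-5 - 5)) = 1/(60 + 1/(-10)) = 1/(60 - ⅒) = 1/(599/10) = 10/599 ≈ 0.016694)
m(u) = 10/(599*u)
m(50) + A(W) = (10/599)/50 + (-2 + 47) = (10/599)*(1/50) + 45 = 1/2995 + 45 = 134776/2995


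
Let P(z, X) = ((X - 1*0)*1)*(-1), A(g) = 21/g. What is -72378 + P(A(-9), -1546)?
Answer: -70832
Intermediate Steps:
P(z, X) = -X (P(z, X) = ((X + 0)*1)*(-1) = (X*1)*(-1) = X*(-1) = -X)
-72378 + P(A(-9), -1546) = -72378 - 1*(-1546) = -72378 + 1546 = -70832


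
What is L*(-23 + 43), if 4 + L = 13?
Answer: 180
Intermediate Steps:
L = 9 (L = -4 + 13 = 9)
L*(-23 + 43) = 9*(-23 + 43) = 9*20 = 180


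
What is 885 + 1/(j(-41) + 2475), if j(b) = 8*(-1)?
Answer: 2183296/2467 ≈ 885.00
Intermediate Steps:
j(b) = -8
885 + 1/(j(-41) + 2475) = 885 + 1/(-8 + 2475) = 885 + 1/2467 = 2183296/2467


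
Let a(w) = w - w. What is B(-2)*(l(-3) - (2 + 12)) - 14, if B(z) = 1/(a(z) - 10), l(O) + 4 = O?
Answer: -119/10 ≈ -11.900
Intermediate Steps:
l(O) = -4 + O
a(w) = 0
B(z) = -1/10 (B(z) = 1/(0 - 10) = 1/(-10) = -1/10)
B(-2)*(l(-3) - (2 + 12)) - 14 = -((-4 - 3) - (2 + 12))/10 - 14 = -(-7 - 1*14)/10 - 14 = -(-7 - 14)/10 - 14 = -1/10*(-21) - 14 = 21/10 - 14 = -119/10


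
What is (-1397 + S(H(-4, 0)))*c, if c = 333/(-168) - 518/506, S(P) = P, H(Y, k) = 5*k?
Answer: 5408549/1288 ≈ 4199.2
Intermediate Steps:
c = -42587/14168 (c = 333*(-1/168) - 518*1/506 = -111/56 - 259/253 = -42587/14168 ≈ -3.0059)
(-1397 + S(H(-4, 0)))*c = (-1397 + 5*0)*(-42587/14168) = (-1397 + 0)*(-42587/14168) = -1397*(-42587/14168) = 5408549/1288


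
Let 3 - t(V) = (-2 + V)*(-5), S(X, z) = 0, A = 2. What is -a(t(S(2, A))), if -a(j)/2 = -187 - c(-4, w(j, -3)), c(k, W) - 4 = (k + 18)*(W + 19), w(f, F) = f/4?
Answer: -865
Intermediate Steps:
w(f, F) = f/4 (w(f, F) = f*(¼) = f/4)
c(k, W) = 4 + (18 + k)*(19 + W) (c(k, W) = 4 + (k + 18)*(W + 19) = 4 + (18 + k)*(19 + W))
t(V) = -7 + 5*V (t(V) = 3 - (-2 + V)*(-5) = 3 - (10 - 5*V) = 3 + (-10 + 5*V) = -7 + 5*V)
a(j) = 914 + 7*j (a(j) = -2*(-187 - (346 + 18*(j/4) + 19*(-4) + (j/4)*(-4))) = -2*(-187 - (346 + 9*j/2 - 76 - j)) = -2*(-187 - (270 + 7*j/2)) = -2*(-187 + (-270 - 7*j/2)) = -2*(-457 - 7*j/2) = 914 + 7*j)
-a(t(S(2, A))) = -(914 + 7*(-7 + 5*0)) = -(914 + 7*(-7 + 0)) = -(914 + 7*(-7)) = -(914 - 49) = -1*865 = -865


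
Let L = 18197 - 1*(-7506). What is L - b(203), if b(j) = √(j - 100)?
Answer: 25703 - √103 ≈ 25693.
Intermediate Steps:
b(j) = √(-100 + j)
L = 25703 (L = 18197 + 7506 = 25703)
L - b(203) = 25703 - √(-100 + 203) = 25703 - √103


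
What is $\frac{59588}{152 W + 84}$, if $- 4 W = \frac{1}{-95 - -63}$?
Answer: $\frac{953408}{1363} \approx 699.49$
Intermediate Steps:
$W = \frac{1}{128}$ ($W = - \frac{1}{4 \left(-95 - -63\right)} = - \frac{1}{4 \left(-95 + \left(-8 + 71\right)\right)} = - \frac{1}{4 \left(-95 + 63\right)} = - \frac{1}{4 \left(-32\right)} = \left(- \frac{1}{4}\right) \left(- \frac{1}{32}\right) = \frac{1}{128} \approx 0.0078125$)
$\frac{59588}{152 W + 84} = \frac{59588}{152 \cdot \frac{1}{128} + 84} = \frac{59588}{\frac{19}{16} + 84} = \frac{59588}{\frac{1363}{16}} = 59588 \cdot \frac{16}{1363} = \frac{953408}{1363}$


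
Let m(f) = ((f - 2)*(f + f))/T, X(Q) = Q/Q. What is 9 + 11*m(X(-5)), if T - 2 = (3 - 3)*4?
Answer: -2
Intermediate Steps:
X(Q) = 1
T = 2 (T = 2 + (3 - 3)*4 = 2 + 0*4 = 2 + 0 = 2)
m(f) = f*(-2 + f) (m(f) = ((f - 2)*(f + f))/2 = ((-2 + f)*(2*f))*(½) = (2*f*(-2 + f))*(½) = f*(-2 + f))
9 + 11*m(X(-5)) = 9 + 11*(1*(-2 + 1)) = 9 + 11*(1*(-1)) = 9 + 11*(-1) = 9 - 11 = -2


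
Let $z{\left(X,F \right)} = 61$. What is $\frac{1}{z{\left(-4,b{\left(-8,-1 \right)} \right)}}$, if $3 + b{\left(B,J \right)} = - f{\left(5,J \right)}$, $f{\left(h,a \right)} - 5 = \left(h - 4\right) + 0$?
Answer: $\frac{1}{61} \approx 0.016393$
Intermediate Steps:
$f{\left(h,a \right)} = 1 + h$ ($f{\left(h,a \right)} = 5 + \left(\left(h - 4\right) + 0\right) = 5 + \left(\left(-4 + h\right) + 0\right) = 5 + \left(-4 + h\right) = 1 + h$)
$b{\left(B,J \right)} = -9$ ($b{\left(B,J \right)} = -3 - \left(1 + 5\right) = -3 - 6 = -9$)
$\frac{1}{z{\left(-4,b{\left(-8,-1 \right)} \right)}} = \frac{1}{61}$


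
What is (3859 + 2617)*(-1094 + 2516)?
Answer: 9208872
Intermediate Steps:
(3859 + 2617)*(-1094 + 2516) = 6476*1422 = 9208872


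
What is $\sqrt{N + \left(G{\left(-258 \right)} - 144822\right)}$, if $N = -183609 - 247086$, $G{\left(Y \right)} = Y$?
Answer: $15 i \sqrt{2559} \approx 758.8 i$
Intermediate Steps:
$N = -430695$
$\sqrt{N + \left(G{\left(-258 \right)} - 144822\right)} = \sqrt{-430695 - 145080} = \sqrt{-575775} = 15 i \sqrt{2559}$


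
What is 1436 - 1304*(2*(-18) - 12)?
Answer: 64028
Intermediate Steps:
1436 - 1304*(2*(-18) - 12) = 1436 - 1304*(-36 - 12) = 1436 - 1304*(-48) = 1436 + 62592 = 64028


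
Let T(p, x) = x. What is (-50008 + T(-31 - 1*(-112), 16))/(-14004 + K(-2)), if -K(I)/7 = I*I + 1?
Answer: 49992/14039 ≈ 3.5609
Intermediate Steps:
K(I) = -7 - 7*I² (K(I) = -7*(I*I + 1) = -7*(I² + 1) = -7*(1 + I²) = -7 - 7*I²)
(-50008 + T(-31 - 1*(-112), 16))/(-14004 + K(-2)) = (-50008 + 16)/(-14004 + (-7 - 7*(-2)²)) = -49992/(-14004 + (-7 - 7*4)) = -49992/(-14004 + (-7 - 28)) = -49992/(-14004 - 35) = -49992/(-14039) = -49992*(-1/14039) = 49992/14039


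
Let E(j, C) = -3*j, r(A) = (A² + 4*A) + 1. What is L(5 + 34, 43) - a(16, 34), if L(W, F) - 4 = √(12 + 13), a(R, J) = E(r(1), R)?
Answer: 27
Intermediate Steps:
r(A) = 1 + A² + 4*A
a(R, J) = -18 (a(R, J) = -3*(1 + 1² + 4*1) = -3*(1 + 1 + 4) = -3*6 = -18)
L(W, F) = 9 (L(W, F) = 4 + √(12 + 13) = 4 + √25 = 4 + 5 = 9)
L(5 + 34, 43) - a(16, 34) = 9 - 1*(-18) = 9 + 18 = 27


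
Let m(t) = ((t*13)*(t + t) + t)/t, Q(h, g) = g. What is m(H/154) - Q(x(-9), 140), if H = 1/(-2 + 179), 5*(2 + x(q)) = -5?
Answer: -1894418/13629 ≈ -139.00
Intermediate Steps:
x(q) = -3 (x(q) = -2 + (⅕)*(-5) = -2 - 1 = -3)
H = 1/177 ≈ 0.0056497
m(t) = (t + 26*t²)/t (m(t) = ((13*t)*(2*t) + t)/t = (26*t² + t)/t = (t + 26*t²)/t)
m(H/154) - Q(x(-9), 140) = (1 + 26*((1/177)/154)) - 1*140 = (1 + 26*((1/177)*(1/154))) - 140 = (1 + 26*(1/27258)) - 140 = (1 + 13/13629) - 140 = 13642/13629 - 140 = -1894418/13629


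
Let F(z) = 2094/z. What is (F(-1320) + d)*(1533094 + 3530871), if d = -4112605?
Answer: -916348215733057/44 ≈ -2.0826e+13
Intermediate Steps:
(F(-1320) + d)*(1533094 + 3530871) = (2094/(-1320) - 4112605)*(1533094 + 3530871) = (2094*(-1/1320) - 4112605)*5063965 = (-349/220 - 4112605)*5063965 = -904773449/220*5063965 = -916348215733057/44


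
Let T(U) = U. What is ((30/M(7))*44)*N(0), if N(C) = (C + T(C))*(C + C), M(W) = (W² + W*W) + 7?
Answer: 0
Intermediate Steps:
M(W) = 7 + 2*W² (M(W) = (W² + W²) + 7 = 2*W² + 7 = 7 + 2*W²)
N(C) = 4*C² (N(C) = (C + C)*(C + C) = (2*C)*(2*C) = 4*C²)
((30/M(7))*44)*N(0) = ((30/(7 + 2*7²))*44)*(4*0²) = ((30/(7 + 2*49))*44)*(4*0) = ((30/(7 + 98))*44)*0 = ((30/105)*44)*0 = ((30*(1/105))*44)*0 = ((2/7)*44)*0 = (88/7)*0 = 0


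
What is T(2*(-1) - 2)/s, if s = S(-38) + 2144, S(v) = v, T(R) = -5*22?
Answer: -55/1053 ≈ -0.052232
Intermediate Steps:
T(R) = -110
s = 2106 (s = -38 + 2144 = 2106)
T(2*(-1) - 2)/s = -110/2106 = -110*1/2106 = -55/1053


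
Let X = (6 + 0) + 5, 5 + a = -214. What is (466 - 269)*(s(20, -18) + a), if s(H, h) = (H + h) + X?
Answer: -40582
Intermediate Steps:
a = -219 (a = -5 - 214 = -219)
X = 11 (X = 6 + 5 = 11)
s(H, h) = 11 + H + h (s(H, h) = (H + h) + 11 = 11 + H + h)
(466 - 269)*(s(20, -18) + a) = (466 - 269)*((11 + 20 - 18) - 219) = 197*(13 - 219) = 197*(-206) = -40582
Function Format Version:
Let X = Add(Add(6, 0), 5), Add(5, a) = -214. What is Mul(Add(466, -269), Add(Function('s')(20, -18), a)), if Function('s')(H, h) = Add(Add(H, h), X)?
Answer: -40582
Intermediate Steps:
a = -219 (a = Add(-5, -214) = -219)
X = 11 (X = Add(6, 5) = 11)
Function('s')(H, h) = Add(11, H, h) (Function('s')(H, h) = Add(Add(H, h), 11) = Add(11, H, h))
Mul(Add(466, -269), Add(Function('s')(20, -18), a)) = Mul(Add(466, -269), Add(Add(11, 20, -18), -219)) = Mul(197, Add(13, -219)) = Mul(197, -206) = -40582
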